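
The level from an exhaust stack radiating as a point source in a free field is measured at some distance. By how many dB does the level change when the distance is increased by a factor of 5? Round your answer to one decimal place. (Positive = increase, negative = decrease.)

-14.0 dB

With spherical spreading the level changes by −20·log₁₀(r₂/r₁).
ΔL = −20·log₁₀(5) = -13.98 dB.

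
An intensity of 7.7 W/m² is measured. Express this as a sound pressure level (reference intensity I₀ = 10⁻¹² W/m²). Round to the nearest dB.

L = 10·log₁₀(I/I₀) = 10·log₁₀(7.7/10⁻¹²) = 10·log₁₀(7.7×10^12).
L = 10·(0.8865 + 12) = 128.86 dB.

129 dB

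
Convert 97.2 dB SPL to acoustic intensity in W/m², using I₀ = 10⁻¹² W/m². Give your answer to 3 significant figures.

0.00525 W/m²

L = 10·log₁₀(I/I₀) ⇒ I = I₀·10^(L/10) = 10⁻¹² × 10^9.72.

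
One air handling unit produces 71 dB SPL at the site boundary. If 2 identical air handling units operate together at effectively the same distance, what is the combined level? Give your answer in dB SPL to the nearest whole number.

N identical incoherent sources raise the level by 10·log₁₀ N.
L_total = 71 + 10·log₁₀(2) = 71 + 3.010 = 74.01 dB SPL.

74 dB SPL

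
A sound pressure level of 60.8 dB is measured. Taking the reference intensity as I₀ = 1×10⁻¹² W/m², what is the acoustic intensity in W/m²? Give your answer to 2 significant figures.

I = I₀·10^(L/10) = 10⁻¹² × 10^(60.8/10) = 10^(-5.920).

1.2e-06 W/m²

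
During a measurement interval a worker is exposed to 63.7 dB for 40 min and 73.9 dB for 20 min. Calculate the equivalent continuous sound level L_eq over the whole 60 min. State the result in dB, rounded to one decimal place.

L_eq = 10·log₁₀[(1/T)·Σ tᵢ·10^(Lᵢ/10)] with T = 60 min.
Σ tᵢ·10^(Lᵢ/10) = 40·10^(63.7/10) + 20·10^(73.9/10) = 5.847e+08.
L_eq = 10·log₁₀(5.847e+08/60) = 69.89 dB.

69.9 dB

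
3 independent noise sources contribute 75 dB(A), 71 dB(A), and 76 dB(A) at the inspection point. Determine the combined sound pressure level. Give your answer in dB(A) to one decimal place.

79.2 dB(A)

Incoherent sources combine by intensity addition: L_total = 10·log₁₀(Σ 10^(L_i/10)).
Σ 10^(L/10) = 10^(75/10) + 10^(71/10) + 10^(76/10) = 8.402e+07.
L_total = 10·log₁₀(8.402e+07) = 79.24 dB(A).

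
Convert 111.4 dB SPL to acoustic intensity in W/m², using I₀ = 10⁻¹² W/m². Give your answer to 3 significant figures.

I/I₀ = 10^(111.4/10) = 1.38e+11, so I = 1.38e+11 × 10⁻¹² W/m².

0.138 W/m²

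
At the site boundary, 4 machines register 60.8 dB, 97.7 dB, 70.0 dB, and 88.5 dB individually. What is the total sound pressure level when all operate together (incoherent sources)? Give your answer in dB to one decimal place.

98.2 dB

Incoherent sources combine by intensity addition: L_total = 10·log₁₀(Σ 10^(L_i/10)).
Σ 10^(L/10) = 10^(60.8/10) + 10^(97.7/10) + 10^(70.0/10) + 10^(88.5/10) = 6.608e+09.
L_total = 10·log₁₀(6.608e+09) = 98.20 dB.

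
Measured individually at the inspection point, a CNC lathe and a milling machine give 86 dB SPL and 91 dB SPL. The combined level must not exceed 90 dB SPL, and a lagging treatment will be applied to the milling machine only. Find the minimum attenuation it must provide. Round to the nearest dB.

3 dB

Fixed contribution from the other source: Σ 10^(L/10) = 10^(86/10) = 3.981e+08 (86.00 dB SPL).
To meet 90 dB SPL overall, the treated milling machine may contribute at most 10^(90/10) − 3.981e+08 = 6.019e+08, i.e. 87.80 dB SPL.
So the milling machine must be reduced from 91 to 87.80 dB SPL: IL = 3.20 dB.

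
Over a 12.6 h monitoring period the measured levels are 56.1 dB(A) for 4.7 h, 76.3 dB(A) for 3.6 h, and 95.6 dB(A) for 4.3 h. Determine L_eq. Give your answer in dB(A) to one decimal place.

Weight each interval's intensity by its duration and average over T = 12.6 h:
Σ tᵢ·10^(Lᵢ/10) = 4.7·10^(56.1/10) + 3.6·10^(76.3/10) + 4.3·10^(95.6/10) = 1.577e+10.
L_eq = 10·log₁₀(1.577e+10/12.6) = 90.97 dB(A).

91.0 dB(A)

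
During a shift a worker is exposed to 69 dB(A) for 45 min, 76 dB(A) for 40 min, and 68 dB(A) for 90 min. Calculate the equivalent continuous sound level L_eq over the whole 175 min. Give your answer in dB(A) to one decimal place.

The energy average is taken in the linear domain: L_eq = 10·log₁₀[(Σ tᵢ·10^(Lᵢ/10))/T], T = 175 min.
Σ tᵢ·10^(Lᵢ/10) = 45·10^(69/10) + 40·10^(76/10) + 90·10^(68/10) = 2.518e+09.
L_eq = 10·log₁₀(2.518e+09/175) = 71.58 dB(A).

71.6 dB(A)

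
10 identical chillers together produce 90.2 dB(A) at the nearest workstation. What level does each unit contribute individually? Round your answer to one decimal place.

80.2 dB(A)

Dividing the total intensity by 10 lowers the level by 10·log₁₀ 10 = 10.000 dB: L₁ = 90.2 − 10.000.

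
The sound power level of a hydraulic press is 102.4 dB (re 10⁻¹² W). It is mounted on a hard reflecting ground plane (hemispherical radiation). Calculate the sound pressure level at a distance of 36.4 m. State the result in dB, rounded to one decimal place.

63.2 dB

Free-field hemispherical radiation: L_p = L_w − 10·log₁₀(2π·r²), r = 36.4 m.
2π·r² = 8325 m², 10·log₁₀ of that is 39.204 dB.
L_p = 102.4 − 39.204 = 63.20 dB.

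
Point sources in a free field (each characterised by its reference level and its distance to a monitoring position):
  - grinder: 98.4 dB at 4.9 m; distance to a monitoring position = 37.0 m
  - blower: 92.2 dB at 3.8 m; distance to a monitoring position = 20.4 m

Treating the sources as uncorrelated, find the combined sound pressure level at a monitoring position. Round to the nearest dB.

Propagate each source to the receiver with L = L_ref − 20·log₁₀(r/r_ref), then add intensities.
grinder: 98.4 − 20·log₁₀(37.0/4.9) = 98.4 − 17.56 = 80.84 dB.
blower: 92.2 − 20·log₁₀(20.4/3.8) = 92.2 − 14.60 = 77.60 dB.
Σ 10^(L/10) = 1.789e+08 → L_total = 10·log₁₀(1.789e+08) = 82.53 dB.

83 dB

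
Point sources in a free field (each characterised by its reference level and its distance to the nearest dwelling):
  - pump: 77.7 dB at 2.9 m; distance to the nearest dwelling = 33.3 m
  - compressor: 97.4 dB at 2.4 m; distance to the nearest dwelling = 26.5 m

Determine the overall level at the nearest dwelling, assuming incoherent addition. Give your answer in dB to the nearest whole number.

First find each source's level at the receiver (point-source: −20·log₁₀(r/r_ref)), then combine on an intensity basis.
pump: 77.7 − 20·log₁₀(33.3/2.9) = 77.7 − 21.20 = 56.50 dB.
compressor: 97.4 − 20·log₁₀(26.5/2.4) = 97.4 − 20.86 = 76.54 dB.
Σ 10^(L/10) = 4.552e+07 → L_total = 10·log₁₀(4.552e+07) = 76.58 dB.

77 dB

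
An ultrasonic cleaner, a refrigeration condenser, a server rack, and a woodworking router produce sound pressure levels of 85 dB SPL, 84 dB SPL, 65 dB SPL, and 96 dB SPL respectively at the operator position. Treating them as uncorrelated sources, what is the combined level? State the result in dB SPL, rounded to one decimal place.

96.6 dB SPL

For uncorrelated sources the intensities add, so convert each level to linear form, sum, and take 10·log₁₀ of the total.
Σ 10^(L/10) = 10^(85/10) + 10^(84/10) + 10^(65/10) + 10^(96/10) = 4.552e+09.
L_total = 10·log₁₀(4.552e+09) = 96.58 dB SPL.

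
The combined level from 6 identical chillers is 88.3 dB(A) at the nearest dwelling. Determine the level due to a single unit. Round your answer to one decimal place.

80.5 dB(A)

6 equal contributions raise the level by 10·log₁₀ 6 = 7.782 dB, so each unit alone gives 88.3 − 7.782.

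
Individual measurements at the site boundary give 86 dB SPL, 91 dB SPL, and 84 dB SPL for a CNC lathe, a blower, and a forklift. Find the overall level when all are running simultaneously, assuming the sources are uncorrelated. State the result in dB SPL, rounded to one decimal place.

92.8 dB SPL

Incoherent sources combine by intensity addition: L_total = 10·log₁₀(Σ 10^(L_i/10)).
Σ 10^(L/10) = 10^(86/10) + 10^(91/10) + 10^(84/10) = 1.908e+09.
L_total = 10·log₁₀(1.908e+09) = 92.81 dB SPL.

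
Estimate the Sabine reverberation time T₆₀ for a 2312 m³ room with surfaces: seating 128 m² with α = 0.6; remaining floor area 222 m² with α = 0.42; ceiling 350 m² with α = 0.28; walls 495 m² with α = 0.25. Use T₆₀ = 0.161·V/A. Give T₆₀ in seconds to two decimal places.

0.95 s

Summing Sᵢαᵢ: 128·0.6 + 222·0.42 + 350·0.28 + 495·0.25 = 391.79 m².
T₆₀ = 0.161 × 2312 / 391.79 = 0.950 s.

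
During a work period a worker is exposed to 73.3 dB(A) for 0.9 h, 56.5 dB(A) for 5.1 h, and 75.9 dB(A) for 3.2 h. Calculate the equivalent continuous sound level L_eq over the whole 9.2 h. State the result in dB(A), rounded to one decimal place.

L_eq = 10·log₁₀[(1/T)·Σ tᵢ·10^(Lᵢ/10)] with T = 9.2 h.
Σ tᵢ·10^(Lᵢ/10) = 0.9·10^(73.3/10) + 5.1·10^(56.5/10) + 3.2·10^(75.9/10) = 1.460e+08.
L_eq = 10·log₁₀(1.460e+08/9.2) = 72.01 dB(A).

72.0 dB(A)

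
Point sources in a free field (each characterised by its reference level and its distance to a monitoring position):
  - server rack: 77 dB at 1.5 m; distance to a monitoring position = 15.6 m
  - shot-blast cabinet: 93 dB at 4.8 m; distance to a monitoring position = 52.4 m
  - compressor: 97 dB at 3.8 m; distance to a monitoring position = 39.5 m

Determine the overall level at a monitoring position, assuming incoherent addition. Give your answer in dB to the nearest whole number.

First find each source's level at the receiver (point-source: −20·log₁₀(r/r_ref)), then combine on an intensity basis.
server rack: 77 − 20·log₁₀(15.6/1.5) = 77 − 20.34 = 56.66 dB.
shot-blast cabinet: 93 − 20·log₁₀(52.4/4.8) = 93 − 20.76 = 72.24 dB.
compressor: 97 − 20·log₁₀(39.5/3.8) = 97 − 20.34 = 76.66 dB.
Σ 10^(L/10) = 6.359e+07 → L_total = 10·log₁₀(6.359e+07) = 78.03 dB.

78 dB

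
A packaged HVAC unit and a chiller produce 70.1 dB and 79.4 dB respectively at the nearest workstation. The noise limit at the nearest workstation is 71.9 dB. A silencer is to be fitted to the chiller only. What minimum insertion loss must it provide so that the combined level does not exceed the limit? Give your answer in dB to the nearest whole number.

Everything except the chiller sums to 10^(70.1/10) = 1.023e+07 in linear terms, 70.10 dB.
To meet 71.9 dB overall, the treated chiller may contribute at most 10^(71.9/10) − 1.023e+07 = 5.255e+06, i.e. 67.21 dB.
Required insertion loss = 79.4 − 67.21 = 12.19 dB.

12 dB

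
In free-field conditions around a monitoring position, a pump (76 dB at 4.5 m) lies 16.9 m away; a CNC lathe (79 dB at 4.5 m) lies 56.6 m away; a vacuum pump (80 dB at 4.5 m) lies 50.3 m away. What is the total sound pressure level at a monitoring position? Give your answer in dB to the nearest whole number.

First find each source's level at the receiver (point-source: −20·log₁₀(r/r_ref)), then combine on an intensity basis.
pump: 76 − 20·log₁₀(16.9/4.5) = 76 − 11.49 = 64.51 dB.
CNC lathe: 79 − 20·log₁₀(56.6/4.5) = 79 − 21.99 = 57.01 dB.
vacuum pump: 80 − 20·log₁₀(50.3/4.5) = 80 − 20.97 = 59.03 dB.
Σ 10^(L/10) = 4.125e+06 → L_total = 10·log₁₀(4.125e+06) = 66.15 dB.

66 dB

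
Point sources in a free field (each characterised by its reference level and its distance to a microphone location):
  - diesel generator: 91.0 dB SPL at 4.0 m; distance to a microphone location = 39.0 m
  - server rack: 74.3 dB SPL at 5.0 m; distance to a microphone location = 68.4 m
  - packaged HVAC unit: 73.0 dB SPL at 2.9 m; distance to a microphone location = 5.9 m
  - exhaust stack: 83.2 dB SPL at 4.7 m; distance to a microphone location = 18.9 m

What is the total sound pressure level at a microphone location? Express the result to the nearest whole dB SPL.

Propagate each source to the receiver with L = L_ref − 20·log₁₀(r/r_ref), then add intensities.
diesel generator: 91.0 − 20·log₁₀(39.0/4.0) = 91.0 − 19.78 = 71.22 dB SPL.
server rack: 74.3 − 20·log₁₀(68.4/5.0) = 74.3 − 22.72 = 51.58 dB SPL.
packaged HVAC unit: 73.0 − 20·log₁₀(5.9/2.9) = 73.0 − 6.17 = 66.83 dB SPL.
exhaust stack: 83.2 − 20·log₁₀(18.9/4.7) = 83.2 − 12.09 = 71.11 dB SPL.
Σ 10^(L/10) = 3.113e+07 → L_total = 10·log₁₀(3.113e+07) = 74.93 dB SPL.

75 dB SPL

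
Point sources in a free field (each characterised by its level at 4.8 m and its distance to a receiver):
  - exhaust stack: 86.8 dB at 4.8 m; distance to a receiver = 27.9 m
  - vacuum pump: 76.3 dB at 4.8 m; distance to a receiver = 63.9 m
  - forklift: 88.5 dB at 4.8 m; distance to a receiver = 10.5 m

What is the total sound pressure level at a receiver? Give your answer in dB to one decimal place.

82.1 dB

Propagate each source to the receiver with L = L_ref − 20·log₁₀(r/r_ref), then add intensities.
exhaust stack: 86.8 − 20·log₁₀(27.9/4.8) = 86.8 − 15.29 = 71.51 dB.
vacuum pump: 76.3 − 20·log₁₀(63.9/4.8) = 76.3 − 22.49 = 53.81 dB.
forklift: 88.5 − 20·log₁₀(10.5/4.8) = 88.5 − 6.80 = 81.70 dB.
Σ 10^(L/10) = 1.624e+08 → L_total = 10·log₁₀(1.624e+08) = 82.10 dB.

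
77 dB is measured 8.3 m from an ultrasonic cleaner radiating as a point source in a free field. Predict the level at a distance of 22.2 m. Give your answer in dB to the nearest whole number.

68 dB

For a point source, L₂ = L₁ − 20·log₁₀(r₂/r₁).
L₂ = 77 − 20·log₁₀(22.2/8.3) = 77 − 8.545 = 68.45 dB.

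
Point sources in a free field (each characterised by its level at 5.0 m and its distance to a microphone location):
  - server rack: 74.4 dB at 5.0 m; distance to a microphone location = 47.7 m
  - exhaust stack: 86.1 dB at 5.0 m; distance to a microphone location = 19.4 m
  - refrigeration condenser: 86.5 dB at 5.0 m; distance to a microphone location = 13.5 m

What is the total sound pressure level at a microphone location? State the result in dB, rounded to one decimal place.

79.5 dB

Apply inverse-square spreading to bring every level to the receiver, then sum 10^(L/10).
server rack: 74.4 − 20·log₁₀(47.7/5.0) = 74.4 − 19.59 = 54.81 dB.
exhaust stack: 86.1 − 20·log₁₀(19.4/5.0) = 86.1 − 11.78 = 74.32 dB.
refrigeration condenser: 86.5 − 20·log₁₀(13.5/5.0) = 86.5 − 8.63 = 77.87 dB.
Σ 10^(L/10) = 8.864e+07 → L_total = 10·log₁₀(8.864e+07) = 79.48 dB.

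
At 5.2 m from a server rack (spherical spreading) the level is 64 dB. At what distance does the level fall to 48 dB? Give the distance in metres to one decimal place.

For a point source L₁ − L₂ = 20·log₁₀(r₂/r₁), so r₂ = r₁·10^((L₁−L₂)/20).
r₂ = 5.2·10^((64−48)/20) = 5.2·10^(16.0/20) = 32.81 m.

32.8 m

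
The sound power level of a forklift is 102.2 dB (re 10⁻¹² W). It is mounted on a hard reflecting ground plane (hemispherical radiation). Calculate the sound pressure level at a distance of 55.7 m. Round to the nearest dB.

59 dB

Free-field hemispherical radiation: L_p = L_w − 10·log₁₀(2π·r²), r = 55.7 m.
2π·r² = 1.949e+04 m², 10·log₁₀ of that is 42.899 dB.
L_p = 102.2 − 42.899 = 59.30 dB.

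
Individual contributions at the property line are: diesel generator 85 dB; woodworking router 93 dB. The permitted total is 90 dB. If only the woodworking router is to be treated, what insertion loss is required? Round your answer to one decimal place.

4.7 dB

Everything except the woodworking router sums to 10^(85/10) = 3.162e+08 in linear terms, 85.00 dB.
To meet 90 dB overall, the treated woodworking router may contribute at most 10^(90/10) − 3.162e+08 = 6.838e+08, i.e. 88.35 dB.
So the woodworking router must be reduced from 93 to 88.35 dB: IL = 4.65 dB.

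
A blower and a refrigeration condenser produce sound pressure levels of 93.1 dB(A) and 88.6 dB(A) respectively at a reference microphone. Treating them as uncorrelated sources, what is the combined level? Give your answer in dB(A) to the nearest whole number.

For uncorrelated sources the intensities add, so convert each level to linear form, sum, and take 10·log₁₀ of the total.
Σ 10^(L/10) = 10^(93.1/10) + 10^(88.6/10) = 2.766e+09.
L_total = 10·log₁₀(2.766e+09) = 94.42 dB(A).

94 dB(A)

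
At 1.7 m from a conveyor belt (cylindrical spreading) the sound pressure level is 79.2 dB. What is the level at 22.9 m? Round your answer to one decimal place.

67.9 dB

Cylindrical spreading from a line source gives a 10·log₁₀(r₂/r₁) drop.
L₂ = 79.2 − 10·log₁₀(22.9/1.7) = 79.2 − 11.294 = 67.91 dB.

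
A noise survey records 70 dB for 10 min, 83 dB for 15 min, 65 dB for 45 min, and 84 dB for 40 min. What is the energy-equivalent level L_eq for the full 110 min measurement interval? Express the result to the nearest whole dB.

Weight each interval's intensity by its duration and average over T = 110 min:
Σ tᵢ·10^(Lᵢ/10) = 10·10^(70/10) + 15·10^(83/10) + 45·10^(65/10) + 40·10^(84/10) = 1.328e+10.
L_eq = 10·log₁₀(1.328e+10/110) = 80.82 dB.

81 dB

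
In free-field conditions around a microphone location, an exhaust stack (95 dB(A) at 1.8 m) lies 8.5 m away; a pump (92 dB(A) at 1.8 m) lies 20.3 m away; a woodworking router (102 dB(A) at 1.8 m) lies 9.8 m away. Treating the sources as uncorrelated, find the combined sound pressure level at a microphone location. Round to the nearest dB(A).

Apply inverse-square spreading to bring every level to the receiver, then sum 10^(L/10).
exhaust stack: 95 − 20·log₁₀(8.5/1.8) = 95 − 13.48 = 81.52 dB(A).
pump: 92 − 20·log₁₀(20.3/1.8) = 92 − 21.04 = 70.96 dB(A).
woodworking router: 102 − 20·log₁₀(9.8/1.8) = 102 − 14.72 = 87.28 dB(A).
Σ 10^(L/10) = 6.889e+08 → L_total = 10·log₁₀(6.889e+08) = 88.38 dB(A).

88 dB(A)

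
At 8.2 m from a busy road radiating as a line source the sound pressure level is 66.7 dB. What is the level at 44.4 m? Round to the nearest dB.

59 dB

For a line source, L₂ = L₁ − 10·log₁₀(r₂/r₁).
L₂ = 66.7 − 10·log₁₀(44.4/8.2) = 66.7 − 7.336 = 59.36 dB.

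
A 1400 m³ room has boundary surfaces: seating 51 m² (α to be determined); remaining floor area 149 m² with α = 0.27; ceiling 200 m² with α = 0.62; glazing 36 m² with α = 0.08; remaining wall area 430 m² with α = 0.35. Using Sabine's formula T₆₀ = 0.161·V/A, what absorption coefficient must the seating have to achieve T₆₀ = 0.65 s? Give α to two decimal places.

A = 0.161·V/T₆₀ = 0.161·1400/0.65 = 346.77 m² sabins.
Absorption from the other surfaces = 149·0.27 + 200·0.62 + 36·0.08 + 430·0.35 = 317.61 m², so the seating must supply 29.16 m² over 51 m².
α = 29.16/51 = 0.572.

0.57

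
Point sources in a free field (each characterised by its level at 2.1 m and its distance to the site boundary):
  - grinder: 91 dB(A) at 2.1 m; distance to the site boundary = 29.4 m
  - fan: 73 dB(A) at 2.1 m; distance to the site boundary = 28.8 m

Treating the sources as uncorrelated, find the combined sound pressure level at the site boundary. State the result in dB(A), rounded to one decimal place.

68.1 dB(A)

First find each source's level at the receiver (point-source: −20·log₁₀(r/r_ref)), then combine on an intensity basis.
grinder: 91 − 20·log₁₀(29.4/2.1) = 91 − 22.92 = 68.08 dB(A).
fan: 73 − 20·log₁₀(28.8/2.1) = 73 − 22.74 = 50.26 dB(A).
Σ 10^(L/10) = 6.529e+06 → L_total = 10·log₁₀(6.529e+06) = 68.15 dB(A).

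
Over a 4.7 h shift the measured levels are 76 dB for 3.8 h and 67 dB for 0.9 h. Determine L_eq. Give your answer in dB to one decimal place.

L_eq = 10·log₁₀[(1/T)·Σ tᵢ·10^(Lᵢ/10)] with T = 4.7 h.
Σ tᵢ·10^(Lᵢ/10) = 3.8·10^(76/10) + 0.9·10^(67/10) = 1.558e+08.
L_eq = 10·log₁₀(1.558e+08/4.7) = 75.20 dB.

75.2 dB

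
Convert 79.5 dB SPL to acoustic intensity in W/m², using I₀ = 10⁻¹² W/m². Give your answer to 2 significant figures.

L = 10·log₁₀(I/I₀) ⇒ I = I₀·10^(L/10) = 10⁻¹² × 10^7.95.

8.9e-05 W/m²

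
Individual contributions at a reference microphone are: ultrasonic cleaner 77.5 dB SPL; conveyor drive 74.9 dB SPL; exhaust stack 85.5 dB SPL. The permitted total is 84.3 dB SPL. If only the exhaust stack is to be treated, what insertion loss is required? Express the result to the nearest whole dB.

Fixed contribution from the other sources: Σ 10^(L/10) = 10^(77.5/10) + 10^(74.9/10) = 8.714e+07 (79.40 dB SPL).
The limit corresponds to 10^(84.3/10) = 2.692e+08; subtracting the fixed part leaves 1.820e+08 for the exhaust stack, i.e. 82.60 dB SPL.
So the exhaust stack must be reduced from 85.5 to 82.60 dB SPL: IL = 2.90 dB.

3 dB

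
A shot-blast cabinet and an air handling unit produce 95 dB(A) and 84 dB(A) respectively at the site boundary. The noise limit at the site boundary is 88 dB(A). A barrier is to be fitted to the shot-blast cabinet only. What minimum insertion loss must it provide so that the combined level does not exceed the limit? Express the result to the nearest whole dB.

The untreated sources together contribute 10^(84/10) = 2.512e+08, i.e. 84.00 dB(A).
The limit corresponds to 10^(88/10) = 6.310e+08; subtracting the fixed part leaves 3.798e+08 for the shot-blast cabinet, i.e. 85.80 dB(A).
So the shot-blast cabinet must be reduced from 95 to 85.80 dB(A): IL = 9.20 dB.

9 dB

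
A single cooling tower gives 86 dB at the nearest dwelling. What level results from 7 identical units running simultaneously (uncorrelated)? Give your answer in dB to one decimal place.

94.5 dB

N identical incoherent sources raise the level by 10·log₁₀ N.
L_total = 86 + 10·log₁₀(7) = 86 + 8.451 = 94.45 dB.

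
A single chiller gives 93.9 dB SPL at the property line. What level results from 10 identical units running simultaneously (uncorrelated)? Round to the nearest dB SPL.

104 dB SPL

L_total = L₁ + 10·log₁₀ N for N identical incoherent sources.
L_total = 93.9 + 10·log₁₀(10) = 93.9 + 10.000 = 103.90 dB SPL.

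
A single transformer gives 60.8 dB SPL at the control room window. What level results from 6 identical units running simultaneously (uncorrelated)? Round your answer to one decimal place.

N identical incoherent sources raise the level by 10·log₁₀ N.
L_total = 60.8 + 10·log₁₀(6) = 60.8 + 7.782 = 68.58 dB SPL.

68.6 dB SPL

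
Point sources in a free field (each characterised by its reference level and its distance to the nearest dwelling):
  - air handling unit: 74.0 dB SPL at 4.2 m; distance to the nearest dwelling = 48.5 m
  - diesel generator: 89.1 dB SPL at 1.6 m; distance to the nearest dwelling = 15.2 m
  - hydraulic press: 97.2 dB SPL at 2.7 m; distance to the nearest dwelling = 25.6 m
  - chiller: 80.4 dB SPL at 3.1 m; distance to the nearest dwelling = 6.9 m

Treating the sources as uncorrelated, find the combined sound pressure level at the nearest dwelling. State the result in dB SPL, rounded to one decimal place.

Apply inverse-square spreading to bring every level to the receiver, then sum 10^(L/10).
air handling unit: 74.0 − 20·log₁₀(48.5/4.2) = 74.0 − 21.25 = 52.75 dB SPL.
diesel generator: 89.1 − 20·log₁₀(15.2/1.6) = 89.1 − 19.55 = 69.55 dB SPL.
hydraulic press: 97.2 − 20·log₁₀(25.6/2.7) = 97.2 − 19.54 = 77.66 dB SPL.
chiller: 80.4 − 20·log₁₀(6.9/3.1) = 80.4 − 6.95 = 73.45 dB SPL.
Σ 10^(L/10) = 8.970e+07 → L_total = 10·log₁₀(8.970e+07) = 79.53 dB SPL.

79.5 dB SPL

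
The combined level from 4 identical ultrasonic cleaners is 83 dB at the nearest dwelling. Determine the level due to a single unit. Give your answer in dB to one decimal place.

For N identical incoherent sources L_total = L₁ + 10·log₁₀ N, so L₁ = 83 − 10·log₁₀(4) = 83 − 6.021.

77.0 dB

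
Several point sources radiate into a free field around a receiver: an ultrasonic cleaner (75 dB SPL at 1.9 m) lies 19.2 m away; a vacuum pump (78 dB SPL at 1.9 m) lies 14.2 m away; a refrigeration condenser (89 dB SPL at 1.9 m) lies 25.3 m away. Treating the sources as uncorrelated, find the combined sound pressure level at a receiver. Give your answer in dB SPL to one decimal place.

Propagate each source to the receiver with L = L_ref − 20·log₁₀(r/r_ref), then add intensities.
ultrasonic cleaner: 75 − 20·log₁₀(19.2/1.9) = 75 − 20.09 = 54.91 dB SPL.
vacuum pump: 78 − 20·log₁₀(14.2/1.9) = 78 − 17.47 = 60.53 dB SPL.
refrigeration condenser: 89 − 20·log₁₀(25.3/1.9) = 89 − 22.49 = 66.51 dB SPL.
Σ 10^(L/10) = 5.919e+06 → L_total = 10·log₁₀(5.919e+06) = 67.72 dB SPL.

67.7 dB SPL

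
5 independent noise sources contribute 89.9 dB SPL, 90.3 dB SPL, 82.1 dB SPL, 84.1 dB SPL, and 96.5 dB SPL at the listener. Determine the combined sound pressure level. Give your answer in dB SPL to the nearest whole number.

98 dB SPL

Incoherent sources combine by intensity addition: L_total = 10·log₁₀(Σ 10^(L_i/10)).
Σ 10^(L/10) = 10^(89.9/10) + 10^(90.3/10) + 10^(82.1/10) + 10^(84.1/10) + 10^(96.5/10) = 6.935e+09.
L_total = 10·log₁₀(6.935e+09) = 98.41 dB SPL.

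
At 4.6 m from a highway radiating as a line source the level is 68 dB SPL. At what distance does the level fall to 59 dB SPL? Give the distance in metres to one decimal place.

For a line source L₁ − L₂ = 10·log₁₀(r₂/r₁), so r₂ = r₁·10^((L₁−L₂)/10).
r₂ = 4.6·10^((68−59)/10) = 4.6·10^(9.0/10) = 36.54 m.

36.5 m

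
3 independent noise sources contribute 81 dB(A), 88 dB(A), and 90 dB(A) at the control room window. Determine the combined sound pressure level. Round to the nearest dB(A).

92 dB(A)

Incoherent sources combine by intensity addition: L_total = 10·log₁₀(Σ 10^(L_i/10)).
Σ 10^(L/10) = 10^(81/10) + 10^(88/10) + 10^(90/10) = 1.757e+09.
L_total = 10·log₁₀(1.757e+09) = 92.45 dB(A).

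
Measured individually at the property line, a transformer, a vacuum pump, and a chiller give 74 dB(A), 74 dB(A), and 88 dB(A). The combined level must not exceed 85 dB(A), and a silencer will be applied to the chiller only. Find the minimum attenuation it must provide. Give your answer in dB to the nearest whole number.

Everything except the chiller sums to 10^(74/10) + 10^(74/10) = 5.024e+07 in linear terms, 77.01 dB(A).
The limit corresponds to 10^(85/10) = 3.162e+08; subtracting the fixed part leaves 2.660e+08 for the chiller, i.e. 84.25 dB(A).
So the chiller must be reduced from 88 to 84.25 dB(A): IL = 3.75 dB.

4 dB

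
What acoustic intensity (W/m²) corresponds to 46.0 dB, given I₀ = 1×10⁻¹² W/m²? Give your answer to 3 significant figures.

3.98e-08 W/m²

I = I₀·10^(L/10) = 10⁻¹² × 10^(46.0/10) = 10^(-7.400).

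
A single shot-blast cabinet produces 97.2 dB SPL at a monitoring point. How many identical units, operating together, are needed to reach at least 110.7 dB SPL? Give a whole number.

23

The shortfall is 110.7 − 97.2 = 13.5 dB, and N units add 10·log₁₀ N, so need 10·log₁₀ N ≥ 13.5.
N ≥ 10^(13.5/10) = 22.387, so N = 23.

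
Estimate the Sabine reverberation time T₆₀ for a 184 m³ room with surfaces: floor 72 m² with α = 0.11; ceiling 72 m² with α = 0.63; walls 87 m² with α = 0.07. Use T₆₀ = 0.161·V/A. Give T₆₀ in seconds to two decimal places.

0.50 s

Summing Sᵢαᵢ: 72·0.11 + 72·0.63 + 87·0.07 = 59.37 m².
T₆₀ = 0.161·V/A = 0.161·184/59.37 = 0.499 s.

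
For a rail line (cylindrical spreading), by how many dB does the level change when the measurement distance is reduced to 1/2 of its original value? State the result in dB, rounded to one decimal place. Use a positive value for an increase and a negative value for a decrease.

+3.0 dB

A line source loses 3 dB per doubling of distance; generally ΔL = −10·log₁₀(r₂/r₁).
ΔL = −10·log₁₀(0.5) = +3.01 dB.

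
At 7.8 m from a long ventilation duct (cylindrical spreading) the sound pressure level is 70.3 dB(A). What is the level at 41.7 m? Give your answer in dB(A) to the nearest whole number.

63 dB(A)

Cylindrical spreading from a line source gives a 10·log₁₀(r₂/r₁) drop.
L₂ = 70.3 − 10·log₁₀(41.7/7.8) = 70.3 − 7.280 = 63.02 dB(A).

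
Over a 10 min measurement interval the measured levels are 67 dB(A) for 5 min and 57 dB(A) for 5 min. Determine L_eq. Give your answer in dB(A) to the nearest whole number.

64 dB(A)

L_eq = 10·log₁₀[(1/T)·Σ tᵢ·10^(Lᵢ/10)] with T = 10 min.
Σ tᵢ·10^(Lᵢ/10) = 5·10^(67/10) + 5·10^(57/10) = 2.757e+07.
L_eq = 10·log₁₀(2.757e+07/10) = 64.40 dB(A).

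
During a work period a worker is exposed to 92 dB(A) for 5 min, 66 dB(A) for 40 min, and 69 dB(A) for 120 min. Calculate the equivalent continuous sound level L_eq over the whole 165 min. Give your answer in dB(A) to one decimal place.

77.4 dB(A)

L_eq = 10·log₁₀[(1/T)·Σ tᵢ·10^(Lᵢ/10)] with T = 165 min.
Σ tᵢ·10^(Lᵢ/10) = 5·10^(92/10) + 40·10^(66/10) + 120·10^(69/10) = 9.037e+09.
L_eq = 10·log₁₀(9.037e+09/165) = 77.39 dB(A).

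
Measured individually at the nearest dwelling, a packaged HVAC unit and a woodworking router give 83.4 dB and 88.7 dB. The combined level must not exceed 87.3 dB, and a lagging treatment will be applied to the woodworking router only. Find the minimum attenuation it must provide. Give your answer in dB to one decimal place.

Fixed contribution from the other source: Σ 10^(L/10) = 10^(83.4/10) = 2.188e+08 (83.40 dB).
The limit corresponds to 10^(87.3/10) = 5.370e+08; subtracting the fixed part leaves 3.183e+08 for the woodworking router, i.e. 85.03 dB.
So the woodworking router must be reduced from 88.7 to 85.03 dB: IL = 3.67 dB.

3.7 dB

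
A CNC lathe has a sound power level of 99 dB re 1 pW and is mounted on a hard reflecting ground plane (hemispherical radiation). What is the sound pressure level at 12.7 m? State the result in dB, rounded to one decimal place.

68.9 dB

The power spreads over a hemisphere of area 2π·r², so L_p = L_w − 10·log₁₀(2π·r²).
2π·r² = 1013 m², 10·log₁₀ of that is 30.058 dB.
L_p = 99 − 30.058 = 68.94 dB.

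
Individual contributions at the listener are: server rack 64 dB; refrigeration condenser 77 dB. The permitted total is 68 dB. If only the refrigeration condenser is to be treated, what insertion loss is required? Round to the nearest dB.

11 dB

Everything except the refrigeration condenser sums to 10^(64/10) = 2.512e+06 in linear terms, 64.00 dB.
To meet 68 dB overall, the treated refrigeration condenser may contribute at most 10^(68/10) − 2.512e+06 = 3.798e+06, i.e. 65.80 dB.
So the refrigeration condenser must be reduced from 77 to 65.80 dB: IL = 11.20 dB.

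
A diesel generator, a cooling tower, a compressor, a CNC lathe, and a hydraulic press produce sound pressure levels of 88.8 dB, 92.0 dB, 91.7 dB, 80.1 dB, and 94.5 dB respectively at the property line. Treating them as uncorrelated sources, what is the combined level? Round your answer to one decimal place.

98.3 dB

Incoherent sources combine by intensity addition: L_total = 10·log₁₀(Σ 10^(L_i/10)).
Σ 10^(L/10) = 10^(88.8/10) + 10^(92.0/10) + 10^(91.7/10) + 10^(80.1/10) + 10^(94.5/10) = 6.743e+09.
L_total = 10·log₁₀(6.743e+09) = 98.29 dB.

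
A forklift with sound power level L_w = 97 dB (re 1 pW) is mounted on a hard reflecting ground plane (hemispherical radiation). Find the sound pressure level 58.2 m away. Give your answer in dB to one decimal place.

L_p = L_w − 10·log₁₀(2π·r²) with r = 58.2 m.
2π·r² = 2.128e+04 m², 10·log₁₀ of that is 43.280 dB.
L_p = 97 − 43.280 = 53.72 dB.

53.7 dB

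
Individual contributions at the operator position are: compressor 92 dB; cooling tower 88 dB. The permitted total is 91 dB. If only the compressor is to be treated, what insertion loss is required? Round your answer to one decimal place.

Fixed contribution from the other source: Σ 10^(L/10) = 10^(88/10) = 6.310e+08 (88.00 dB).
The limit corresponds to 10^(91/10) = 1.259e+09; subtracting the fixed part leaves 6.280e+08 for the compressor, i.e. 87.98 dB.
Required insertion loss = 92 − 87.98 = 4.02 dB.

4.0 dB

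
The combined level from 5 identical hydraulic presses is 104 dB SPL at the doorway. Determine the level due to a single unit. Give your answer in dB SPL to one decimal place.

5 equal contributions raise the level by 10·log₁₀ 5 = 6.990 dB, so each unit alone gives 104 − 6.990.

97.0 dB SPL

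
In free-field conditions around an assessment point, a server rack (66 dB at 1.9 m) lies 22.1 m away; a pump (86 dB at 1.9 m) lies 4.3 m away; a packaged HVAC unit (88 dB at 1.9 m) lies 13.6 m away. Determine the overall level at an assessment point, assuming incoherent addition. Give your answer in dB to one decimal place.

79.5 dB

First find each source's level at the receiver (point-source: −20·log₁₀(r/r_ref)), then combine on an intensity basis.
server rack: 66 − 20·log₁₀(22.1/1.9) = 66 − 21.31 = 44.69 dB.
pump: 86 − 20·log₁₀(4.3/1.9) = 86 − 7.09 = 78.91 dB.
packaged HVAC unit: 88 − 20·log₁₀(13.6/1.9) = 88 − 17.10 = 70.90 dB.
Σ 10^(L/10) = 9.007e+07 → L_total = 10·log₁₀(9.007e+07) = 79.55 dB.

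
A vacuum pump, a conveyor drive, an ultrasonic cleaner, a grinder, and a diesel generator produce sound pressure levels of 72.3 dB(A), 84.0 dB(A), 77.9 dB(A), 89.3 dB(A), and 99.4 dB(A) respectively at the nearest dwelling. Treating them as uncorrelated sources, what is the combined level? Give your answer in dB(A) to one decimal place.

100.0 dB(A)

For uncorrelated sources the intensities add, so convert each level to linear form, sum, and take 10·log₁₀ of the total.
Σ 10^(L/10) = 10^(72.3/10) + 10^(84.0/10) + 10^(77.9/10) + 10^(89.3/10) + 10^(99.4/10) = 9.891e+09.
L_total = 10·log₁₀(9.891e+09) = 99.95 dB(A).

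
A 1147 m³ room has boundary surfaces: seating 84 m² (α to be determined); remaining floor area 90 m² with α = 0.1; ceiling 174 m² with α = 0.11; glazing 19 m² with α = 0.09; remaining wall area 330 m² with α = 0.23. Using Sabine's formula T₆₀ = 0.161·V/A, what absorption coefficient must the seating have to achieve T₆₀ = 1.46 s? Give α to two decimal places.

0.25

From T₆₀ = 0.161·V/A, the target T₆₀ = 1.46 s needs A = 0.161·1147/1.46 = 126.48 m².
Absorption from the other surfaces = 90·0.1 + 174·0.11 + 19·0.09 + 330·0.23 = 105.75 m², so the seating must supply 20.73 m² over 84 m².
α = 20.73/84 = 0.247.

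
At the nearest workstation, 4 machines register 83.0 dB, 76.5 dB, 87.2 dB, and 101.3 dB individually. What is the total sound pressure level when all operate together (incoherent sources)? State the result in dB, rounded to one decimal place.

Incoherent sources combine by intensity addition: L_total = 10·log₁₀(Σ 10^(L_i/10)).
Σ 10^(L/10) = 10^(83.0/10) + 10^(76.5/10) + 10^(87.2/10) + 10^(101.3/10) = 1.426e+10.
L_total = 10·log₁₀(1.426e+10) = 101.54 dB.

101.5 dB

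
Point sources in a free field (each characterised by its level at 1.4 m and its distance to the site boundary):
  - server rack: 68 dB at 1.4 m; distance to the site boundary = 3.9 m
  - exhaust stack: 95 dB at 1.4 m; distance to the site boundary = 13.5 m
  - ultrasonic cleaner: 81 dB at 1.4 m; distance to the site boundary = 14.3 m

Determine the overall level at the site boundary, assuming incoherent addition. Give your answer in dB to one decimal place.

75.6 dB

First find each source's level at the receiver (point-source: −20·log₁₀(r/r_ref)), then combine on an intensity basis.
server rack: 68 − 20·log₁₀(3.9/1.4) = 68 − 8.90 = 59.10 dB.
exhaust stack: 95 − 20·log₁₀(13.5/1.4) = 95 − 19.68 = 75.32 dB.
ultrasonic cleaner: 81 − 20·log₁₀(14.3/1.4) = 81 − 20.18 = 60.82 dB.
Σ 10^(L/10) = 3.603e+07 → L_total = 10·log₁₀(3.603e+07) = 75.57 dB.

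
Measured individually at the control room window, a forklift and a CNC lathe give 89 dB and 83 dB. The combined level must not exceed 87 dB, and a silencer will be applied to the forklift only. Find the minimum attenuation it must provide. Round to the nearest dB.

4 dB

Fixed contribution from the other source: Σ 10^(L/10) = 10^(83/10) = 1.995e+08 (83.00 dB).
To meet 87 dB overall, the treated forklift may contribute at most 10^(87/10) − 1.995e+08 = 3.017e+08, i.e. 84.80 dB.
Required insertion loss = 89 − 84.80 = 4.20 dB.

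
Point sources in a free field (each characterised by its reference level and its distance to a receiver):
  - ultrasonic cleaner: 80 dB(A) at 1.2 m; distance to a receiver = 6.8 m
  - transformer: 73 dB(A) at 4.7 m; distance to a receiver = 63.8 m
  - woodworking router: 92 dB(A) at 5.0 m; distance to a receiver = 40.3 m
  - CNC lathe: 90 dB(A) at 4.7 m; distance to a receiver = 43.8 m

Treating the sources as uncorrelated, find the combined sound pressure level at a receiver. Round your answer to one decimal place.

First find each source's level at the receiver (point-source: −20·log₁₀(r/r_ref)), then combine on an intensity basis.
ultrasonic cleaner: 80 − 20·log₁₀(6.8/1.2) = 80 − 15.07 = 64.93 dB(A).
transformer: 73 − 20·log₁₀(63.8/4.7) = 73 − 22.65 = 50.35 dB(A).
woodworking router: 92 − 20·log₁₀(40.3/5.0) = 92 − 18.13 = 73.87 dB(A).
CNC lathe: 90 − 20·log₁₀(43.8/4.7) = 90 − 19.39 = 70.61 dB(A).
Σ 10^(L/10) = 3.913e+07 → L_total = 10·log₁₀(3.913e+07) = 75.93 dB(A).

75.9 dB(A)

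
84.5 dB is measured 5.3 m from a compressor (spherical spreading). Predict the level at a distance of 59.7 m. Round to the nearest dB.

63 dB

Spherical spreading from a point source gives a 20·log₁₀(r₂/r₁) drop.
L₂ = 84.5 − 20·log₁₀(59.7/5.3) = 84.5 − 21.034 = 63.47 dB.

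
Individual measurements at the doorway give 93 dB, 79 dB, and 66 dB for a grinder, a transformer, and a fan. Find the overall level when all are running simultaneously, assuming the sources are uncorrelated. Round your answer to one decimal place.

93.2 dB

For uncorrelated sources the intensities add, so convert each level to linear form, sum, and take 10·log₁₀ of the total.
Σ 10^(L/10) = 10^(93/10) + 10^(79/10) + 10^(66/10) = 2.079e+09.
L_total = 10·log₁₀(2.079e+09) = 93.18 dB.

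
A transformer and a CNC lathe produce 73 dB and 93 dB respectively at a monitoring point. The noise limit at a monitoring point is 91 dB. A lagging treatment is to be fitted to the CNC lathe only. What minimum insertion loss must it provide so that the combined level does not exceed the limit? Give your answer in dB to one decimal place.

2.1 dB

The untreated sources together contribute 10^(73/10) = 1.995e+07, i.e. 73.00 dB.
To meet 91 dB overall, the treated CNC lathe may contribute at most 10^(91/10) − 1.995e+07 = 1.239e+09, i.e. 90.93 dB.
So the CNC lathe must be reduced from 93 to 90.93 dB: IL = 2.07 dB.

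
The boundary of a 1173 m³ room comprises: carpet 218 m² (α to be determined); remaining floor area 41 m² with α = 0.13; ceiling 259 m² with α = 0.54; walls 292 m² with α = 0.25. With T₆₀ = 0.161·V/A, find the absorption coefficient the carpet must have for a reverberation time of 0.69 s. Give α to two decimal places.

0.25

Required total absorption A = 0.161·1173/0.69 = 273.70 m².
Absorption from the other surfaces = 41·0.13 + 259·0.54 + 292·0.25 = 218.19 m², so the carpet must supply 55.51 m² over 218 m².
α = 55.51/218 = 0.255.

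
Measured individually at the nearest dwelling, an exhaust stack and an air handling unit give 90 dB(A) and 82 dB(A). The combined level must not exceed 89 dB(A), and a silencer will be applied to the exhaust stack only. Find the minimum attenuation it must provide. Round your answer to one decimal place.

The untreated sources together contribute 10^(82/10) = 1.585e+08, i.e. 82.00 dB(A).
To meet 89 dB(A) overall, the treated exhaust stack may contribute at most 10^(89/10) − 1.585e+08 = 6.358e+08, i.e. 88.03 dB(A).
So the exhaust stack must be reduced from 90 to 88.03 dB(A): IL = 1.97 dB.

2.0 dB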